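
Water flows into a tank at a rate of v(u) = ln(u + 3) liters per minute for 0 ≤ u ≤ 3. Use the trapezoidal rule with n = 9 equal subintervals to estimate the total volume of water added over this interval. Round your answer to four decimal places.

Δu = (3 − 0)/9 = 1/3.
v(0) ≈ 1.0986, v(1/3) ≈ 1.2040, v(2/3) ≈ 1.2993, v(1) ≈ 1.3863, v(4/3) ≈ 1.4663, v(5/3) ≈ 1.5404, v(2) ≈ 1.6094, v(7/3) ≈ 1.6740, v(8/3) ≈ 1.7346, v(3) ≈ 1.7918.
T_9 = (Δu/2)·[v(u_0) + 2v(u_1) + ... + 2v(u_{8}) + v(u_9)].
Sum ≈ 4.4532.

4.4532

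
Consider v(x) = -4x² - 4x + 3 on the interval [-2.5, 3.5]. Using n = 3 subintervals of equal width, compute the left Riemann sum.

-40

Δx = (3.5 − (-2.5))/3 = 2.
Left endpoints: -2.5, -0.5, 1.5.
v(-2.5) = -12, v(-0.5) = 4, v(1.5) = -12.
Sum = Δx · [v(-2.5) + v(-0.5) + v(1.5)].
Sum = -40.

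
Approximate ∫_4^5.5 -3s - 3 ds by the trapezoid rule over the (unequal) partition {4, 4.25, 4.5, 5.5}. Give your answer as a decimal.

Subinterval widths: 0.25, 0.25, 1.
f(4) = -15, f(4.25) = -15.75, f(4.5) = -16.5, f(5.5) = -19.5.
On each subinterval the trapezoid contributes (Δs_i/2)·[f(s_{i-1}) + f(s_i)].
Sum = -25.875.

-25.875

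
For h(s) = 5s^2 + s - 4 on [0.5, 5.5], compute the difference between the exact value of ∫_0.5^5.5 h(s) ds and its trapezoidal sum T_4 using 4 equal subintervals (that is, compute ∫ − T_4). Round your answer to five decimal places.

Exact integral: ∫_0.5^5.5 h(s) ds ≈ 272.0833333.
T_4 = 278.59375.
Error ≈ 272.0833333 − 278.59375 ≈ -6.51042.

-6.51042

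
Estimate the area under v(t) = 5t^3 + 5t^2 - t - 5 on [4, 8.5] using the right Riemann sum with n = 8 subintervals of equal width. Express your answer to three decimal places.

7946.211

Δt = (8.5 − 4)/8 = 0.5625.
Right endpoints: 4.5625, 5.125, 5.6875, 6.25, 6.8125, 7.375, 7.9375, 8.5.
v(4.5625) = 2332237/4096, v(5.125) = 406661/512, v(5.6875) = 4386559/4096, v(6.25) = 1404.765625, v(6.8125) = 7377241/4096, v(7.375) = 1159799/512, v(7.9375) = 11479243/4096, v(8.5) = 3418.375.
Sum = Δt · [v(4.5625) + v(5.125) + v(5.6875) + ...].
Sum ≈ 7946.211.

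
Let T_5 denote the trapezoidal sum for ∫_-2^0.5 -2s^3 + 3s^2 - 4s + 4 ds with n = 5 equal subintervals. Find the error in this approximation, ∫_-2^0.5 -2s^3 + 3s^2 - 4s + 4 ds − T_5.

Exact integral: ∫_-2^0.5 f(s) ds = 33.59375.
T_5 = 34.375.
Error = 33.59375 − 34.375 = -0.78125.

-0.78125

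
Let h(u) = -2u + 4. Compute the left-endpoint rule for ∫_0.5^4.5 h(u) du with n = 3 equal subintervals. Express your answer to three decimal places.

1.333

Δu = (4.5 − 0.5)/3 = 4/3.
Left endpoints: 0.5, 11/6, 19/6.
h(0.5) = 3, h(11/6) = 1/3, h(19/6) = -7/3.
Sum = Δu · [h(0.5) + h(11/6) + h(19/6)].
Sum ≈ 1.333.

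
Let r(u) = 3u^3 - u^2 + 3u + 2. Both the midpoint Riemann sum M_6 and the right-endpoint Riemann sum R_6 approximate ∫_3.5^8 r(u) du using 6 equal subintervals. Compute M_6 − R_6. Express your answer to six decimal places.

-545.537109

M_6 ≈ 2878.99804688.
R_6 = 3424.53515625.
M_6 − R_6 ≈ -545.537109.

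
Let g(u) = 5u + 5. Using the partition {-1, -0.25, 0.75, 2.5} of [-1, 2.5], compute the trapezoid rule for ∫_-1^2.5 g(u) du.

Subinterval widths: 0.75, 1, 1.75.
g(-1) = 0, g(-0.25) = 3.75, g(0.75) = 8.75, g(2.5) = 17.5.
On each subinterval the trapezoid contributes (Δu_i/2)·[g(u_{i-1}) + g(u_i)].
Sum = 30.625.

30.625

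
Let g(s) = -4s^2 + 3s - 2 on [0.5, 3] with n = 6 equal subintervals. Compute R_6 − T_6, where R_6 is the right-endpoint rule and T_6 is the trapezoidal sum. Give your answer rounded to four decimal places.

-5.7292

R_6 ≈ -33.726852.
T_6 ≈ -27.997685.
R_6 − T_6 ≈ -5.7292.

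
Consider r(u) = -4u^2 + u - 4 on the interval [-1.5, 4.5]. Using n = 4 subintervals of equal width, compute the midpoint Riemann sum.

Δu = (4.5 − (-1.5))/4 = 1.5.
Midpoints: -0.75, 0.75, 2.25, 3.75.
r(-0.75) = -7, r(0.75) = -5.5, r(2.25) = -22, r(3.75) = -56.5.
Sum = Δu · [r(-0.75) + r(0.75) + r(2.25) + r(3.75)].
Sum = -136.5.

-136.5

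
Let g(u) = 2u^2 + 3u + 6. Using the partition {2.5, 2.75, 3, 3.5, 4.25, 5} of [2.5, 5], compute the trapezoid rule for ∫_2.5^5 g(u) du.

116.375

Subinterval widths: 0.25, 0.25, 0.5, 0.75, 0.75.
g(2.5) = 26, g(2.75) = 29.375, g(3) = 33, g(3.5) = 41, g(4.25) = 54.875, g(5) = 71.
On each subinterval the trapezoid contributes (Δu_i/2)·[g(u_{i-1}) + g(u_i)].
Sum = 116.375.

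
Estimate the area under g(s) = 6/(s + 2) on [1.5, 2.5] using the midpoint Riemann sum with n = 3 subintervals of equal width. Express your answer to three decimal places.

1.507

Δs = (2.5 − 1.5)/3 = 1/3.
Midpoints: 5/3, 2, 7/3.
g(5/3) = 18/11, g(2) = 1.5, g(7/3) = 18/13.
Sum = Δs · [g(5/3) + g(2) + g(7/3)].
Sum ≈ 1.507.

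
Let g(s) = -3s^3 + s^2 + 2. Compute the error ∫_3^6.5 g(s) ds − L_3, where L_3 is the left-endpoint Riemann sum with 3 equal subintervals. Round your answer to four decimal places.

Exact integral: ∫_3^6.5 g(s) ds ≈ -1188.505208.
L_3 ≈ -807.706019.
Error ≈ -1188.505208 − (-807.706019) ≈ -380.7992.

-380.7992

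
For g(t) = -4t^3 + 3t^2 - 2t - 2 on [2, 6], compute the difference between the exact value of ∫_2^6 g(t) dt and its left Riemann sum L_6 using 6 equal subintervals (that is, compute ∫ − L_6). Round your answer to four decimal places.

-234.6667

Exact integral: ∫_2^6 g(t) dt = -1112.
L_6 ≈ -877.333333.
Error ≈ -1112 − (-877.333333) ≈ -234.6667.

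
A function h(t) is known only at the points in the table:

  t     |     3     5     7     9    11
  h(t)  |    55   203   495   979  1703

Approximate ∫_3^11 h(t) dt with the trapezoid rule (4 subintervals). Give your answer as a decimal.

Δt = 2.
T_4 = (2/2)·[55 + 2·203 + 2·495 + 2·979 + 1703] = 5112.

5112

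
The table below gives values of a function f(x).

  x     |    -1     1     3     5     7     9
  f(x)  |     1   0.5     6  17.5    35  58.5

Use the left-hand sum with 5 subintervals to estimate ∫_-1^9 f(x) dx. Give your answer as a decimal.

Δx = 2.
Sum = 2·[1 + 0.5 + 6 + 17.5 + 35] = 120.

120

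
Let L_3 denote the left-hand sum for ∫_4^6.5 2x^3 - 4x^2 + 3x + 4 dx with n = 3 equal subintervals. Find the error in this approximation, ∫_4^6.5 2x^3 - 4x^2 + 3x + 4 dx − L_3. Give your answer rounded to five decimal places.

126.93866

Exact integral: ∫_4^6.5 f(x) dx ≈ 533.0729167.
L_3 ≈ 406.1342593.
Error ≈ 533.0729167 − 406.1342593 ≈ 126.93866.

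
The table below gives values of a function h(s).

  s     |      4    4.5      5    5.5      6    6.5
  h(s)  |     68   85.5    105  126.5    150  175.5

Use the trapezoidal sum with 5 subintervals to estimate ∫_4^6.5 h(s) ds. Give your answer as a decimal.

Δs = 0.5.
T_5 = (0.5/2)·[68 + 2·85.5 + 2·105 + 2·126.5 + 2·150 + 175.5] = 294.375.

294.375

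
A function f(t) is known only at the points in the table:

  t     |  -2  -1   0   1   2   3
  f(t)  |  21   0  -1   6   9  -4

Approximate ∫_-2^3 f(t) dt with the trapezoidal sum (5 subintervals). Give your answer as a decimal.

22.5

Δt = 1.
T_5 = (1/2)·[21 + 2·0 + 2·(-1) + 2·6 + 2·9 + (-4)] = 22.5.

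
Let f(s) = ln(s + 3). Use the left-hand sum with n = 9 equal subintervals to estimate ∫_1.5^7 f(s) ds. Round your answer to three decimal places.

10.510

Δs = (7 − 1.5)/9 = 11/18.
Left endpoints: 1.5, 19/9, 49/18, 10/3, 71/18, 41/9, 31/6, 52/9, 115/18.
f(1.5) ≈ 1.504, f(19/9) ≈ 1.631, f(49/18) ≈ 1.744, f(10/3) ≈ 1.846, f(71/18) ≈ 1.938, f(41/9) ≈ 2.022, f(31/6) ≈ 2.100, f(52/9) ≈ 2.172, f(115/18) ≈ 2.240.
Sum = Δs · [f(1.5) + f(19/9) + f(49/18) + ...].
Sum ≈ 10.510.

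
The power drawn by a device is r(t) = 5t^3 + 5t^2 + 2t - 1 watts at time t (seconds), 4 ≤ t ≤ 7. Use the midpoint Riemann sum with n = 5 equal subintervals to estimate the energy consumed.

3168.375

Δt = (7 − 4)/5 = 0.6.
Midpoints: 4.3, 4.9, 5.5, 6.1, 6.7.
r(4.3) = 497.585, r(4.9) = 717.095, r(5.5) = 993.125, r(6.1) = 1332.155, r(6.7) = 1740.665.
Sum = Δt · [r(4.3) + r(4.9) + r(5.5) + r(6.1) + r(6.7)].
Sum = 3168.375.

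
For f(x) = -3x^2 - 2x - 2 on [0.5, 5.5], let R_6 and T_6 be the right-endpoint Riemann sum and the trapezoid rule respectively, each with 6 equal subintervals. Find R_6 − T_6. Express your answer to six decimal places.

-41.666667

R_6 ≈ -249.65277778.
T_6 ≈ -207.98611111.
R_6 − T_6 ≈ -41.666667.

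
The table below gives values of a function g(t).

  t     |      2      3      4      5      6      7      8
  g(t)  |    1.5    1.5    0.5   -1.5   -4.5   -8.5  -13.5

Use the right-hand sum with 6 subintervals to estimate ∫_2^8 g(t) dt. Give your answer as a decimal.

Δt = 1.
Sum = 1·[1.5 + 0.5 + (-1.5) + (-4.5) + (-8.5) + (-13.5)] = -26.

-26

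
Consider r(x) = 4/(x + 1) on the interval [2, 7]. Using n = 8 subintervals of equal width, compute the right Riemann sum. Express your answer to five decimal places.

Δx = (7 − 2)/8 = 0.625.
Right endpoints: 2.625, 3.25, 3.875, 4.5, 5.125, 5.75, 6.375, 7.
r(2.625) = 32/29, r(3.25) = 16/17, r(3.875) = 32/39, r(4.5) = 8/11, r(5.125) = 32/49, r(5.75) = 16/27, r(6.375) = 32/59, r(7) = 0.5.
Sum = Δx · [r(2.625) + r(3.25) + r(3.875) + ...].
Sum ≈ 3.67527.

3.67527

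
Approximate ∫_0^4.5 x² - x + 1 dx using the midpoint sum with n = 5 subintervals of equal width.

24.44625

Δx = (4.5 − 0)/5 = 0.9.
Midpoints: 0.45, 1.35, 2.25, 3.15, 4.05.
f(0.45) = 0.7525, f(1.35) = 1.4725, f(2.25) = 3.8125, f(3.15) = 7.7725, f(4.05) = 13.3525.
Sum = Δx · [f(0.45) + f(1.35) + f(2.25) + f(3.15) + f(4.05)].
Sum = 24.44625.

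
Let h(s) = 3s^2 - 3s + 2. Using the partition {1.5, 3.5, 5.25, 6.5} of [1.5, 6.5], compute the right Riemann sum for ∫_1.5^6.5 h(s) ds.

313.703125

Subinterval widths: 2, 1.75, 1.25.
Right endpoints: 3.5, 5.25, 6.5.
h(3.5) = 28.25, h(5.25) = 68.9375, h(6.5) = 109.25.
Sum = Σ Δs_i · h(s_i).
Sum = 313.703125.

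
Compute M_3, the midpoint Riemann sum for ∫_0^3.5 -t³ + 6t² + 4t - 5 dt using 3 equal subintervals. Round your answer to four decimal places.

Δt = (3.5 − 0)/3 = 7/6.
Midpoints: 7/12, 1.75, 35/12.
f(7/12) = -1423/1728, f(1.75) = 15.015625, f(35/12) = 56845/1728.
Sum = Δt · [f(7/12) + f(1.75) + f(35/12)].
Sum ≈ 54.9366.

54.9366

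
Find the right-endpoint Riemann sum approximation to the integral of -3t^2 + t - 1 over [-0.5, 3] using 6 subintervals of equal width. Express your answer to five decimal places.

-33.48090

Δt = (3 − (-0.5))/6 = 7/12.
Right endpoints: 1/12, 2/3, 1.25, 11/6, 29/12, 3.
f(1/12) = -0.9375, f(2/3) = -5/3, f(1.25) = -4.4375, f(11/6) = -9.25, f(29/12) = -773/48, f(3) = -25.
Sum = Δt · [f(1/12) + f(2/3) + f(1.25) + ...].
Sum ≈ -33.48090.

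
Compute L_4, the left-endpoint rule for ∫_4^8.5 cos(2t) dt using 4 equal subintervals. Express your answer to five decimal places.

-0.45144

Δt = (8.5 − 4)/4 = 1.125.
Left endpoints: 4, 5.125, 6.25, 7.375.
f(4) ≈ -0.14550, f(5.125) ≈ -0.67839, f(6.25) ≈ 0.99780, f(7.375) ≈ -0.57519.
Sum = Δt · [f(4) + f(5.125) + f(6.25) + f(7.375)].
Sum ≈ -0.45144.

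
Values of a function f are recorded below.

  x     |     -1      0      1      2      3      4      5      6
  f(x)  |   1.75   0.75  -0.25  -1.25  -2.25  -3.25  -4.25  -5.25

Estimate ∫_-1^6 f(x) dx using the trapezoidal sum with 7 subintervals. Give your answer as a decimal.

Δx = 1.
T_7 = (1/2)·[1.75 + 2·0.75 + 2·(-0.25) + 2·(-1.25) + 2·(-2.25) + 2·(-3.25) + 2·(-4.25) + (-5.25)] = -12.25.

-12.25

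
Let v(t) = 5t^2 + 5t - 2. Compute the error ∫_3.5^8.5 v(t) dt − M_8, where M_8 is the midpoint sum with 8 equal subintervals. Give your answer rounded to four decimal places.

0.8138

Exact integral: ∫_3.5^8.5 v(t) dt ≈ 1092.083333.
M_8 = 1091.26953125.
Error ≈ 1092.083333 − 1091.26953125 ≈ 0.8138.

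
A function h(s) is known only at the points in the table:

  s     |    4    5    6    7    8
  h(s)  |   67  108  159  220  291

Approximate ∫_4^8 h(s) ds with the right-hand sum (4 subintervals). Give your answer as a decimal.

Δs = 1.
Sum = 1·[108 + 159 + 220 + 291] = 778.

778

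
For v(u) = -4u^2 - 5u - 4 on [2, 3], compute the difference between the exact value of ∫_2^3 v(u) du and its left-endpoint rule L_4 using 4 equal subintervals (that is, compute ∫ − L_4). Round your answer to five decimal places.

Exact integral: ∫_2^3 v(u) du ≈ -41.8333333.
L_4 = -38.75.
Error ≈ -41.8333333 − (-38.75) ≈ -3.08333.

-3.08333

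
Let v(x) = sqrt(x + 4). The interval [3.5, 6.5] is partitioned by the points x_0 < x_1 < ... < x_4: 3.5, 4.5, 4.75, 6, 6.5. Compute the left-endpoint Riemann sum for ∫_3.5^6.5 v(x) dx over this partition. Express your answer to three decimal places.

8.746

Subinterval widths: 1, 0.25, 1.25, 0.5.
Left endpoints: 3.5, 4.5, 4.75, 6.
v(3.5) ≈ 2.739, v(4.5) ≈ 2.915, v(4.75) ≈ 2.958, v(6) ≈ 3.162.
Sum = Σ Δx_i · v(x_i).
Sum ≈ 8.746.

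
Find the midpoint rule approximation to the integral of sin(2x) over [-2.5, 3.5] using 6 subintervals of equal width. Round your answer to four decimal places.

-0.2794

Δx = (3.5 − (-2.5))/6 = 1.
Midpoints: -2, -1, 0, 1, 2, 3.
f(-2) ≈ 0.7568, f(-1) ≈ -0.9093, f(0) ≈ 0.0000, f(1) ≈ 0.9093, f(2) ≈ -0.7568, f(3) ≈ -0.2794.
Sum = Δx · [f(-2) + f(-1) + f(0) + ...].
Sum ≈ -0.2794.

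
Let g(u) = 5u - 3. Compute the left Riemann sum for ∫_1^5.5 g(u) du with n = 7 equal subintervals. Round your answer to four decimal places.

Δu = (5.5 − 1)/7 = 9/14.
Left endpoints: 1, 23/14, 16/7, 41/14, 25/7, 59/14, 34/7.
g(1) = 2, g(23/14) = 73/14, g(16/7) = 59/7, g(41/14) = 163/14, g(25/7) = 104/7, g(59/14) = 253/14, g(34/7) = 149/7.
Sum = Δu · [g(1) + g(23/14) + g(16/7) + ...].
Sum ≈ 52.3929.

52.3929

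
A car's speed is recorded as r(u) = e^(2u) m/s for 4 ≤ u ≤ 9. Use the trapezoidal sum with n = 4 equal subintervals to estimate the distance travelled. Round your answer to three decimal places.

48374878.023

Δu = (9 − 4)/4 = 1.25.
r(4) ≈ 2980.958, r(5.25) ≈ 36315.503, r(6.5) ≈ 442413.392, r(7.75) ≈ 5389698.476, r(9) ≈ 65659969.137.
T_4 = (Δu/2)·[r(u_0) + 2r(u_1) + 2r(u_2) + 2r(u_3) + r(u_4)].
Sum ≈ 48374878.023.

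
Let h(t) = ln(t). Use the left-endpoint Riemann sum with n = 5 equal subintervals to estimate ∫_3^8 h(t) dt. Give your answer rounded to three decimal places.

Δt = (8 − 3)/5 = 1.
Left endpoints: 3, 4, 5, 6, 7.
h(3) ≈ 1.099, h(4) ≈ 1.386, h(5) ≈ 1.609, h(6) ≈ 1.792, h(7) ≈ 1.946.
Sum = Δt · [h(3) + h(4) + h(5) + h(6) + h(7)].
Sum ≈ 7.832.

7.832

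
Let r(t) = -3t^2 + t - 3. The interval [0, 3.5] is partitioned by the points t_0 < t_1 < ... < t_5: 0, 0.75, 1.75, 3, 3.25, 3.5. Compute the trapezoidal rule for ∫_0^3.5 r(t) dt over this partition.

Subinterval widths: 0.75, 1, 1.25, 0.25, 0.25.
r(0) = -3, r(0.75) = -3.9375, r(1.75) = -10.4375, r(3) = -27, r(3.25) = -31.4375, r(3.5) = -36.25.
On each subinterval the trapezoid contributes (Δt_i/2)·[r(t_{i-1}) + r(t_i)].
Sum = -48.953125.

-48.953125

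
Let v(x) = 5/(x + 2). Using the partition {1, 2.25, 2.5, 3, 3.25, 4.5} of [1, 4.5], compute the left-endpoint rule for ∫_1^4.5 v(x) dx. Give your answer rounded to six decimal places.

Subinterval widths: 1.25, 0.25, 0.5, 0.25, 1.25.
Left endpoints: 1, 2.25, 2.5, 3, 3.25.
v(1) = 5/3, v(2.25) = 20/17, v(2.5) = 10/9, v(3) = 1, v(3.25) = 20/21.
Sum = Σ Δx_i · v(x_i).
Sum ≈ 4.373483.

4.373483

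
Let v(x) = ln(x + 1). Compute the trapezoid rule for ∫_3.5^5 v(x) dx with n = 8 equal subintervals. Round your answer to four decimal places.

Δx = (5 − 3.5)/8 = 0.1875.
v(3.5) ≈ 1.5041, v(3.6875) ≈ 1.5449, v(3.875) ≈ 1.5841, v(4.0625) ≈ 1.6219, v(4.25) ≈ 1.6582, v(4.4375) ≈ 1.6933, v(4.625) ≈ 1.7272, v(4.8125) ≈ 1.7600, v(5) ≈ 1.7918.
T_8 = (Δx/2)·[v(x_0) + 2v(x_1) + ... + 2v(x_{7}) + v(x_8)].
Sum ≈ 2.4820.

2.4820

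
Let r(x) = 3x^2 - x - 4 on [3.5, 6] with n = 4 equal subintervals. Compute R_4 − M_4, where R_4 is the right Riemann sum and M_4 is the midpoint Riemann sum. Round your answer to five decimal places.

22.21680

R_4 = 173.22265625.
M_4 ≈ 151.0058594.
R_4 − M_4 ≈ 22.21680.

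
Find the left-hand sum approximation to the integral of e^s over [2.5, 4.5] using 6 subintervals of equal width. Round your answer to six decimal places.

65.581558

Δs = (4.5 − 2.5)/6 = 1/3.
Left endpoints: 2.5, 17/6, 19/6, 3.5, 23/6, 25/6.
f(2.5) ≈ 12.182494, f(17/6) ≈ 17.002040, f(19/6) ≈ 23.728258, f(3.5) ≈ 33.115452, f(23/6) ≈ 46.216336, f(25/6) ≈ 64.500093.
Sum = Δs · [f(2.5) + f(17/6) + f(19/6) + ...].
Sum ≈ 65.581558.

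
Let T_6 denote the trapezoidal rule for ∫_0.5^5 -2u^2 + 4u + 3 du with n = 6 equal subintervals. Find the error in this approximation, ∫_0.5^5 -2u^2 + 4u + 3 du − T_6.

0.84375

Exact integral: ∫_0.5^5 f(u) du = -20.25.
T_6 = -21.09375.
Error = -20.25 − (-21.09375) = 0.84375.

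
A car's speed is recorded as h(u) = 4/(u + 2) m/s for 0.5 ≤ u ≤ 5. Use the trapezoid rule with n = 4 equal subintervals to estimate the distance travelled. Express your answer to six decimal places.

4.176134

Δu = (5 − 0.5)/4 = 1.125.
h(0.5) = 1.6, h(1.625) = 32/29, h(2.75) = 16/19, h(3.875) = 32/47, h(5) = 4/7.
T_4 = (Δu/2)·[h(u_0) + 2h(u_1) + 2h(u_2) + 2h(u_3) + h(u_4)].
Sum ≈ 4.176134.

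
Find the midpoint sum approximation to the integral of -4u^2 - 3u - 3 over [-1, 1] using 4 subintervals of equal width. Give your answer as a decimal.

-8.5

Δu = (1 − (-1))/4 = 0.5.
Midpoints: -0.75, -0.25, 0.25, 0.75.
f(-0.75) = -3, f(-0.25) = -2.5, f(0.25) = -4, f(0.75) = -7.5.
Sum = Δu · [f(-0.75) + f(-0.25) + f(0.25) + f(0.75)].
Sum = -8.5.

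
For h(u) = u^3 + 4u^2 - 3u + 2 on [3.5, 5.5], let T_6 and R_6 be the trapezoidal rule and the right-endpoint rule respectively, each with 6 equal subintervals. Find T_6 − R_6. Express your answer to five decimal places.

-31.58333

T_6 ≈ 333.5648148.
R_6 ≈ 365.1481481.
T_6 − R_6 ≈ -31.58333.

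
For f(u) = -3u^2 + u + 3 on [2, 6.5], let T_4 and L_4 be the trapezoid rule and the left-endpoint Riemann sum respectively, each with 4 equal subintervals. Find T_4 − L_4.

T_4 = -236.84765625.
L_4 = -174.83203125.
T_4 − L_4 = -62.015625.

-62.015625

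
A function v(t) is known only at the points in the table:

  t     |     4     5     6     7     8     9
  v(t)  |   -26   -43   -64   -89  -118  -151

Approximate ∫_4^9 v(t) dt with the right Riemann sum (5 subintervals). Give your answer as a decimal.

-465

Δt = 1.
Sum = 1·[(-43) + (-64) + (-89) + (-118) + (-151)] = -465.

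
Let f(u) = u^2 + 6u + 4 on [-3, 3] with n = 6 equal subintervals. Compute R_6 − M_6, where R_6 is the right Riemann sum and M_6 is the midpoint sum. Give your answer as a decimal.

R_6 = 61.
M_6 = 41.5.
R_6 − M_6 = 19.5.

19.5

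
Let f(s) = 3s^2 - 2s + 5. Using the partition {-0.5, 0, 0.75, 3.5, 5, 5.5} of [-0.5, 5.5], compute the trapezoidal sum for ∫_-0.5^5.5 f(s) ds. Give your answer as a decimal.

178.921875

Subinterval widths: 0.5, 0.75, 2.75, 1.5, 0.5.
f(-0.5) = 6.75, f(0) = 5, f(0.75) = 5.1875, f(3.5) = 34.75, f(5) = 70, f(5.5) = 84.75.
On each subinterval the trapezoid contributes (Δs_i/2)·[f(s_{i-1}) + f(s_i)].
Sum = 178.921875.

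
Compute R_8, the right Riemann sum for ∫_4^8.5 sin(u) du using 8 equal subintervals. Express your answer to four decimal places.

Δu = (8.5 − 4)/8 = 0.5625.
Right endpoints: 4.5625, 5.125, 5.6875, 6.25, 6.8125, 7.375, 7.9375, 8.5.
f(4.5625) ≈ -0.9888, f(5.125) ≈ -0.9161, f(5.6875) ≈ -0.5611, f(6.25) ≈ -0.0332, f(6.8125) ≈ 0.5049, f(7.375) ≈ 0.8875, f(7.9375) ≈ 0.9965, f(8.5) ≈ 0.7985.
Sum = Δu · [f(4.5625) + f(5.125) + f(5.6875) + ...].
Sum ≈ 0.3872.

0.3872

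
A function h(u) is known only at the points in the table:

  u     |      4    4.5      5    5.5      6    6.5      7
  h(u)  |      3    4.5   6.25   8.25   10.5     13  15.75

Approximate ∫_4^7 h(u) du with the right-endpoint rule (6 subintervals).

29.125

Δu = 0.5.
Sum = 0.5·[4.5 + 6.25 + 8.25 + 10.5 + 13 + 15.75] = 29.125.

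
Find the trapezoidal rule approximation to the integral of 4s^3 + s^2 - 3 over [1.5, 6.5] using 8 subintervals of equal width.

1871.3671875

Δs = (6.5 − 1.5)/8 = 0.625.
f(1.5) = 12.75, f(2.125) = 39.8984375, f(2.75) = 87.75, f(3.375) = 162.1640625, f(4) = 269, f(4.625) = 414.1171875, f(5.25) = 603.375, f(5.875) = 842.6328125, f(6.5) = 1137.75.
T_8 = (Δs/2)·[f(s_0) + 2f(s_1) + ... + 2f(s_{7}) + f(s_8)].
Sum = 1871.3671875.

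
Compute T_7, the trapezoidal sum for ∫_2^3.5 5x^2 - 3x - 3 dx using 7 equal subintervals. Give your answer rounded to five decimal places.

Δx = (3.5 − 2)/7 = 3/14.
f(2) = 11, f(31/14) = 2915/196, f(17/7) = 941/49, f(37/14) = 4703/196, f(20/7) = 1433/49, f(43/14) = 6851/196, f(23/7) = 2015/49, f(3.5) = 47.75.
T_7 = (Δx/2)·[f(x_0) + 2f(x_1) + ... + 2f(x_{6}) + f(x_7)].
Sum ≈ 41.30740.

41.30740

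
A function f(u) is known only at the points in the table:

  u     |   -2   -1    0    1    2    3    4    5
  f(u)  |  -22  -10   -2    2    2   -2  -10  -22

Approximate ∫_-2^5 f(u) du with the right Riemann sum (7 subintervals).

-42

Δu = 1.
Sum = 1·[(-10) + (-2) + 2 + 2 + (-2) + (-10) + (-22)] = -42.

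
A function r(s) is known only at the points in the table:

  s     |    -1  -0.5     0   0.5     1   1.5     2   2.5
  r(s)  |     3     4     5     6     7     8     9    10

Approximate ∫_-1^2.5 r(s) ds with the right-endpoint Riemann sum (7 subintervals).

Δs = 0.5.
Sum = 0.5·[4 + 5 + 6 + 7 + 8 + 9 + 10] = 24.5.

24.5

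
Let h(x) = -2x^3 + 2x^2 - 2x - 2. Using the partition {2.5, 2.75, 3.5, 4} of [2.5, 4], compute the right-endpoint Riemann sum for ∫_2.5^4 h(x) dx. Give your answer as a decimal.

Subinterval widths: 0.25, 0.75, 0.5.
Right endpoints: 2.75, 3.5, 4.
h(2.75) = -33.96875, h(3.5) = -70.25, h(4) = -106.
Sum = Σ Δx_i · h(x_i).
Sum = -114.1796875.

-114.1796875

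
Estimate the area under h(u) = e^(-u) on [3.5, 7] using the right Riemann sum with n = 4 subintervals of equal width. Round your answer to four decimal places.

0.0183

Δu = (7 − 3.5)/4 = 0.875.
Right endpoints: 4.375, 5.25, 6.125, 7.
h(4.375) ≈ 0.0126, h(5.25) ≈ 0.0052, h(6.125) ≈ 0.0022, h(7) ≈ 0.0009.
Sum = Δu · [h(4.375) + h(5.25) + h(6.125) + h(7)].
Sum ≈ 0.0183.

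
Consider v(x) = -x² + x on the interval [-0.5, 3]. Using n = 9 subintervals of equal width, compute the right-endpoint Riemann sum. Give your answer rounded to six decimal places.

Δx = (3 − (-0.5))/9 = 7/18.
Right endpoints: -1/9, 5/18, 2/3, 19/18, 13/9, 11/6, 20/9, 47/18, 3.
v(-1/9) = -10/81, v(5/18) = 65/324, v(2/3) = 2/9, v(19/18) = -19/324, v(13/9) = -52/81, v(11/6) = -55/36, v(20/9) = -220/81, v(47/18) = -1363/324, v(3) = -6.
Sum = Δx · [v(-1/9) + v(5/18) + v(2/3) + ...].
Sum ≈ -5.775720.

-5.775720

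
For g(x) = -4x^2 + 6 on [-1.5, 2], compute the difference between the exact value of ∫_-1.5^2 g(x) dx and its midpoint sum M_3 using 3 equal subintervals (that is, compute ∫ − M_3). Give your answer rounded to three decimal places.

-1.588

Exact integral: ∫_-1.5^2 g(x) dx ≈ 5.83333.
M_3 ≈ 7.42130.
Error ≈ 5.83333 − 7.42130 ≈ -1.588.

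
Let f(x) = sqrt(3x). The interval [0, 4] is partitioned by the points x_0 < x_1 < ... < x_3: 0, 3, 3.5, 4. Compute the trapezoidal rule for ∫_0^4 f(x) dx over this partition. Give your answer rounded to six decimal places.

Subinterval widths: 3, 0.5, 0.5.
f(0) ≈ 0.000000, f(3) ≈ 3.000000, f(3.5) ≈ 3.240370, f(4) ≈ 3.464102.
On each subinterval the trapezoid contributes (Δx_i/2)·[f(x_{i-1}) + f(x_i)].
Sum ≈ 7.736211.

7.736211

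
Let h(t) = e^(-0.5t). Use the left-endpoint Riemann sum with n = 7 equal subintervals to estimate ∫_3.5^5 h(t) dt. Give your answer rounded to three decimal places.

0.193

Δt = (5 − 3.5)/7 = 3/14.
Left endpoints: 3.5, 26/7, 55/14, 29/7, 61/14, 32/7, 67/14.
h(3.5) ≈ 0.174, h(26/7) ≈ 0.156, h(55/14) ≈ 0.140, h(29/7) ≈ 0.126, h(61/14) ≈ 0.113, h(32/7) ≈ 0.102, h(67/14) ≈ 0.091.
Sum = Δt · [h(3.5) + h(26/7) + h(55/14) + ...].
Sum ≈ 0.193.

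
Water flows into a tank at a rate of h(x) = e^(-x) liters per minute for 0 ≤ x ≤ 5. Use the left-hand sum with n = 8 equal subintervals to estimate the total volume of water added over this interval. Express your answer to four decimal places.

1.3358

Δx = (5 − 0)/8 = 0.625.
Left endpoints: 0, 0.625, 1.25, 1.875, 2.5, 3.125, 3.75, 4.375.
h(0) ≈ 1.0000, h(0.625) ≈ 0.5353, h(1.25) ≈ 0.2865, h(1.875) ≈ 0.1534, h(2.5) ≈ 0.0821, h(3.125) ≈ 0.0439, h(3.75) ≈ 0.0235, h(4.375) ≈ 0.0126.
Sum = Δx · [h(0) + h(0.625) + h(1.25) + ...].
Sum ≈ 1.3358.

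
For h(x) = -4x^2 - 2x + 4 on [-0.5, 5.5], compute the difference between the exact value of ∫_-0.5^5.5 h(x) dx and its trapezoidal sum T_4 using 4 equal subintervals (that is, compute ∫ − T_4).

9

Exact integral: ∫_-0.5^5.5 h(x) dx = -228.
T_4 = -237.
Error = -228 − (-237) = 9.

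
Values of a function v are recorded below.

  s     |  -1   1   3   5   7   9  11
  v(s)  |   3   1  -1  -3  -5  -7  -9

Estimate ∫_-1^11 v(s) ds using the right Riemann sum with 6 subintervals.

Δs = 2.
Sum = 2·[1 + (-1) + (-3) + (-5) + (-7) + (-9)] = -48.

-48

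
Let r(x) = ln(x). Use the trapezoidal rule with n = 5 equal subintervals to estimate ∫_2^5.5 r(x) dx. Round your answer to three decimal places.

4.477

Δx = (5.5 − 2)/5 = 0.7.
r(2) ≈ 0.693, r(2.7) ≈ 0.993, r(3.4) ≈ 1.224, r(4.1) ≈ 1.411, r(4.8) ≈ 1.569, r(5.5) ≈ 1.705.
T_5 = (Δx/2)·[r(x_0) + 2r(x_1) + ... + 2r(x_{4}) + r(x_5)].
Sum ≈ 4.477.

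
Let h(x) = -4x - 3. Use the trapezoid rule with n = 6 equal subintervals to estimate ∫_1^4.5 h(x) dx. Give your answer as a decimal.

Δx = (4.5 − 1)/6 = 7/12.
h(1) = -7, h(19/12) = -28/3, h(13/6) = -35/3, h(2.75) = -14, h(10/3) = -49/3, h(47/12) = -56/3, h(4.5) = -21.
T_6 = (Δx/2)·[h(x_0) + 2h(x_1) + ... + 2h(x_{5}) + h(x_6)].
Sum = -49.

-49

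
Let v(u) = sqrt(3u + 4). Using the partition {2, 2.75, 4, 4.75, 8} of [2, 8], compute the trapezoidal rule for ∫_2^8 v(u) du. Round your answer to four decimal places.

25.8285

Subinterval widths: 0.75, 1.25, 0.75, 3.25.
v(2) ≈ 3.1623, v(2.75) ≈ 3.5000, v(4) ≈ 4.0000, v(4.75) ≈ 4.2720, v(8) ≈ 5.2915.
On each subinterval the trapezoid contributes (Δu_i/2)·[v(u_{i-1}) + v(u_i)].
Sum ≈ 25.8285.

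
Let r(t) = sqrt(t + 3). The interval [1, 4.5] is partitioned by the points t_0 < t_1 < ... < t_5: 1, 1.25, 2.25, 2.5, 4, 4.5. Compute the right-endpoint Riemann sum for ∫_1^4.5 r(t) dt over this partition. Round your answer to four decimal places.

Subinterval widths: 0.25, 1, 0.25, 1.5, 0.5.
Right endpoints: 1.25, 2.25, 2.5, 4, 4.5.
r(1.25) ≈ 2.0616, r(2.25) ≈ 2.2913, r(2.5) ≈ 2.3452, r(4) ≈ 2.6458, r(4.5) ≈ 2.7386.
Sum = Σ Δt_i · r(t_i).
Sum ≈ 8.7309.

8.7309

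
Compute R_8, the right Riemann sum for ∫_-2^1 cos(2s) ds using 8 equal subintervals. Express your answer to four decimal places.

0.1172

Δs = (1 − (-2))/8 = 0.375.
Right endpoints: -1.625, -1.25, -0.875, -0.5, -0.125, 0.25, 0.625, 1.
f(-1.625) ≈ -0.9941, f(-1.25) ≈ -0.8011, f(-0.875) ≈ -0.1782, f(-0.5) ≈ 0.5403, f(-0.125) ≈ 0.9689, f(0.25) ≈ 0.8776, f(0.625) ≈ 0.3153, f(1) ≈ -0.4161.
Sum = Δs · [f(-1.625) + f(-1.25) + f(-0.875) + ...].
Sum ≈ 0.1172.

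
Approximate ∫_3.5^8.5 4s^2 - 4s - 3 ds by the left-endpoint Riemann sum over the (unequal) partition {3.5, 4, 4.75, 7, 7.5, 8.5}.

477.8125

Subinterval widths: 0.5, 0.75, 2.25, 0.5, 1.
Left endpoints: 3.5, 4, 4.75, 7, 7.5.
f(3.5) = 32, f(4) = 45, f(4.75) = 68.25, f(7) = 165, f(7.5) = 192.
Sum = Σ Δs_i · f(s_i).
Sum = 477.8125.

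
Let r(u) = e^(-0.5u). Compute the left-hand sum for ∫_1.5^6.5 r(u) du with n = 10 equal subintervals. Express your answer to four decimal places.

0.9801

Δu = (6.5 − 1.5)/10 = 0.5.
Left endpoints: 1.5, 2, 2.5, 3, 3.5, 4, 4.5, 5, 5.5, 6.
r(1.5) ≈ 0.4724, r(2) ≈ 0.3679, r(2.5) ≈ 0.2865, r(3) ≈ 0.2231, r(3.5) ≈ 0.1738, r(4) ≈ 0.1353, r(4.5) ≈ 0.1054, r(5) ≈ 0.0821, r(5.5) ≈ 0.0639, r(6) ≈ 0.0498.
Sum = Δu · [r(1.5) + r(2) + r(2.5) + ...].
Sum ≈ 0.9801.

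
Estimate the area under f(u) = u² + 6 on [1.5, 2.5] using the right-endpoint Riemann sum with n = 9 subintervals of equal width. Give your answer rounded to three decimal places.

Δu = (2.5 − 1.5)/9 = 1/9.
Right endpoints: 29/18, 31/18, 11/6, 35/18, 37/18, 13/6, 41/18, 43/18, 2.5.
f(29/18) = 2785/324, f(31/18) = 2905/324, f(11/6) = 337/36, f(35/18) = 3169/324, f(37/18) = 3313/324, f(13/6) = 385/36, f(41/18) = 3625/324, f(43/18) = 3793/324, f(2.5) = 12.25.
Sum = Δu · [f(29/18) + f(31/18) + f(11/6) + ...].
Sum ≈ 10.308.

10.308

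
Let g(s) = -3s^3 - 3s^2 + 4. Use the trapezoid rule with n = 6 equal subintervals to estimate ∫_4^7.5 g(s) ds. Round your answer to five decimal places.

-2535.78950

Δs = (7.5 − 4)/6 = 7/12.
g(4) = -236, g(55/12) = -200371/576, g(31/6) = -35269/72, g(5.75) = -665.515625, g(19/3) = -7906/9, g(83/12) = -652151/576, g(7.5) = -1430.375.
T_6 = (Δs/2)·[g(s_0) + 2g(s_1) + ... + 2g(s_{5}) + g(s_6)].
Sum ≈ -2535.78950.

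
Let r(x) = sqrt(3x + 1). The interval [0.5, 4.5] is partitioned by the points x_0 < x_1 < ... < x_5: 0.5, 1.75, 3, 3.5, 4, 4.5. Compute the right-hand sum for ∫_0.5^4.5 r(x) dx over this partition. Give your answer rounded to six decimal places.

Subinterval widths: 1.25, 1.25, 0.5, 0.5, 0.5.
Right endpoints: 1.75, 3, 3.5, 4, 4.5.
r(1.75) ≈ 2.500000, r(3) ≈ 3.162278, r(3.5) ≈ 3.391165, r(4) ≈ 3.605551, r(4.5) ≈ 3.807887.
Sum = Σ Δx_i · r(x_i).
Sum ≈ 12.480148.

12.480148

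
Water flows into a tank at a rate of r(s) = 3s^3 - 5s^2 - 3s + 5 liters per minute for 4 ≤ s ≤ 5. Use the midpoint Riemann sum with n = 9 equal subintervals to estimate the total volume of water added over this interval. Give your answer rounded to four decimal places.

166.5468

Δs = (5 − 4)/9 = 1/9.
Midpoints: 73/18, 25/6, 77/18, 79/18, 4.5, 83/18, 85/18, 29/6, 89/18.
r(73/18) = 215215/1944, r(25/6) = 2945/24, r(77/18) = 263435/1944, r(79/18) = 289933/1944, r(4.5) = 163.625, r(83/18) = 347945/1944, r(85/18) = 379555/1944, r(29/6) = 15295/72, r(89/18) = 448223/1944.
Sum = Δs · [r(73/18) + r(25/6) + r(77/18) + ...].
Sum ≈ 166.5468.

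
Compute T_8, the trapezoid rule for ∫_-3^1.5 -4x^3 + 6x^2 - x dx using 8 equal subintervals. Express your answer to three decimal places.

Δx = (1.5 − (-3))/8 = 0.5625.
f(-3) = 165, f(-2.4375) = 98319/1024, f(-1.875) = 49.3359375, f(-1.3125) = 21189/1024, f(-0.75) = 5.8125, f(-0.1875) = 435/1024, f(0.375) = 0.2578125, f(0.9375) = 1065/1024, f(1.5) = -1.5.
T_8 = (Δx/2)·[f(x_0) + 2f(x_1) + ... + 2f(x_{7}) + f(x_8)].
Sum ≈ 143.622.

143.622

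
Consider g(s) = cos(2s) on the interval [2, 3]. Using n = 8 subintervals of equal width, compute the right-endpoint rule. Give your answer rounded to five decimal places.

0.33831

Δs = (3 − 2)/8 = 0.125.
Right endpoints: 2.125, 2.25, 2.375, 2.5, 2.625, 2.75, 2.875, 3.
g(2.125) ≈ -0.44609, g(2.25) ≈ -0.21080, g(2.375) ≈ 0.03760, g(2.5) ≈ 0.28366, g(2.625) ≈ 0.51209, g(2.75) ≈ 0.70867, g(2.875) ≈ 0.86119, g(3) ≈ 0.96017.
Sum = Δs · [g(2.125) + g(2.25) + g(2.375) + ...].
Sum ≈ 0.33831.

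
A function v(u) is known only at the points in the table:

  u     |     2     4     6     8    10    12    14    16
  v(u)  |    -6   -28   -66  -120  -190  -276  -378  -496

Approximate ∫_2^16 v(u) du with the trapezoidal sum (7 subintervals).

Δu = 2.
T_7 = (2/2)·[(-6) + 2·(-28) + 2·(-66) + 2·(-120) + 2·(-190) + 2·(-276) + 2·(-378) + (-496)] = -2618.

-2618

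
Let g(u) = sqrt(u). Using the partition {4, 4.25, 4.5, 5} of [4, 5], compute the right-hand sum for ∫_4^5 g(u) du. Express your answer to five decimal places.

Subinterval widths: 0.25, 0.25, 0.5.
Right endpoints: 4.25, 4.5, 5.
g(4.25) ≈ 2.06155, g(4.5) ≈ 2.12132, g(5) ≈ 2.23607.
Sum = Σ Δu_i · g(u_i).
Sum ≈ 2.16375.

2.16375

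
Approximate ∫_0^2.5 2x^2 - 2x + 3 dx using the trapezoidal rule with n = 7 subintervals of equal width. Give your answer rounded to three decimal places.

Δx = (2.5 − 0)/7 = 5/14.
f(0) = 3, f(5/14) = 249/98, f(5/7) = 127/49, f(15/14) = 309/98, f(10/7) = 207/49, f(25/14) = 569/98, f(15/7) = 387/49, f(2.5) = 10.5.
T_7 = (Δx/2)·[f(x_0) + 2f(x_1) + ... + 2f(x_{6}) + f(x_7)].
Sum ≈ 11.773.

11.773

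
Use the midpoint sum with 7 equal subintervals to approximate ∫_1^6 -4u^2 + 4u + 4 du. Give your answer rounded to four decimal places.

-195.8163

Δu = (6 − 1)/7 = 5/7.
Midpoints: 19/14, 29/14, 39/14, 3.5, 59/14, 69/14, 79/14.
f(19/14) = 101/49, f(29/14) = -239/49, f(39/14) = -779/49, f(3.5) = -31, f(59/14) = -2459/49, f(69/14) = -3599/49, f(79/14) = -4939/49.
Sum = Δu · [f(19/14) + f(29/14) + f(39/14) + ...].
Sum ≈ -195.8163.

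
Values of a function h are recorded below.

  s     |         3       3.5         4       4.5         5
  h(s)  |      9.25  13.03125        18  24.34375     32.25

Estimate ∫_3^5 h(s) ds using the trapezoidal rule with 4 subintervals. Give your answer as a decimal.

Δs = 0.5.
T_4 = (0.5/2)·[9.25 + 2·13.03125 + 2·18 + 2·24.34375 + 32.25] = 38.0625.

38.0625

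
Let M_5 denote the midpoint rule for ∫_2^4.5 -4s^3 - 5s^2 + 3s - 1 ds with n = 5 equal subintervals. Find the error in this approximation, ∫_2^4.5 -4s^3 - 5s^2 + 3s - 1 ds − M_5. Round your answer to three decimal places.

Exact integral: ∫_2^4.5 f(s) ds ≈ -510.72917.
M_5 = -508.4375.
Error ≈ -510.72917 − (-508.4375) ≈ -2.292.

-2.292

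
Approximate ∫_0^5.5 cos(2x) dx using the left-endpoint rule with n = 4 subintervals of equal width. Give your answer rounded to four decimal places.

0.5481

Δx = (5.5 − 0)/4 = 1.375.
Left endpoints: 0, 1.375, 2.75, 4.125.
f(0) ≈ 1.0000, f(1.375) ≈ -0.9243, f(2.75) ≈ 0.7087, f(4.125) ≈ -0.3857.
Sum = Δx · [f(0) + f(1.375) + f(2.75) + f(4.125)].
Sum ≈ 0.5481.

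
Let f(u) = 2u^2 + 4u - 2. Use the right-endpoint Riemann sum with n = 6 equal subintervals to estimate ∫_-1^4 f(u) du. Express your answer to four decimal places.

85.3241

Δu = (4 − (-1))/6 = 5/6.
Right endpoints: -1/6, 2/3, 1.5, 7/3, 19/6, 4.
f(-1/6) = -47/18, f(2/3) = 14/9, f(1.5) = 8.5, f(7/3) = 164/9, f(19/6) = 553/18, f(4) = 46.
Sum = Δu · [f(-1/6) + f(2/3) + f(1.5) + ...].
Sum ≈ 85.3241.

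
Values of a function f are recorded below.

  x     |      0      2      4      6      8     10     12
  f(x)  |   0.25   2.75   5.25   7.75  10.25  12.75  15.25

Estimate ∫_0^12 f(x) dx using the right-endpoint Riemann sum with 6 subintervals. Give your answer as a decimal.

Δx = 2.
Sum = 2·[2.75 + 5.25 + 7.75 + 10.25 + 12.75 + 15.25] = 108.

108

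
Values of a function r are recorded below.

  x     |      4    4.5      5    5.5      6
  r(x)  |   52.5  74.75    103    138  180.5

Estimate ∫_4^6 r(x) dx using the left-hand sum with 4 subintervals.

Δx = 0.5.
Sum = 0.5·[52.5 + 74.75 + 103 + 138] = 184.125.

184.125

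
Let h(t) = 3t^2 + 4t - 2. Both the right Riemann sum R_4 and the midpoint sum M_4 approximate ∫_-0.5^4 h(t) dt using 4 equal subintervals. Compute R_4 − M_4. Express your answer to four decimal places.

R_4 = 126.17578125.
M_4 ≈ 85.201172.
R_4 − M_4 ≈ 40.9746.

40.9746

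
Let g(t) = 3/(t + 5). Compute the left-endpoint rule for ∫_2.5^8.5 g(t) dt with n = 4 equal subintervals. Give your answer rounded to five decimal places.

1.90357

Δt = (8.5 − 2.5)/4 = 1.5.
Left endpoints: 2.5, 4, 5.5, 7.
g(2.5) = 0.4, g(4) = 1/3, g(5.5) = 2/7, g(7) = 0.25.
Sum = Δt · [g(2.5) + g(4) + g(5.5) + g(7)].
Sum ≈ 1.90357.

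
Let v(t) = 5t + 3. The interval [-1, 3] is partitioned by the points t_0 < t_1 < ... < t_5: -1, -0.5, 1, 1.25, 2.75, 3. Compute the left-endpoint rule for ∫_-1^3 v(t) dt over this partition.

Subinterval widths: 0.5, 1.5, 0.25, 1.5, 0.25.
Left endpoints: -1, -0.5, 1, 1.25, 2.75.
v(-1) = -2, v(-0.5) = 0.5, v(1) = 8, v(1.25) = 9.25, v(2.75) = 16.75.
Sum = Σ Δt_i · v(t_i).
Sum = 19.8125.

19.8125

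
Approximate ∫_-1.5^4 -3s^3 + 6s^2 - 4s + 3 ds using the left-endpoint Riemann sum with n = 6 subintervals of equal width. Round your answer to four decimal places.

Δs = (4 − (-1.5))/6 = 11/12.
Left endpoints: -1.5, -7/12, 1/3, 1.25, 13/6, 37/12.
f(-1.5) = 32.625, f(-7/12) = 4591/576, f(1/3) = 20/9, f(1.25) = 1.515625, f(13/6) = -577/72, f(37/12) = -23173/576.
Sum = Δs · [f(-1.5) + f(-7/12) + f(1/3) + ...].
Sum ≈ -3.5855.

-3.5855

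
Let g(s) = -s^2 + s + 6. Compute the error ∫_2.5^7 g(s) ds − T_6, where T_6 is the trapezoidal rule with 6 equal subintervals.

Exact integral: ∫_2.5^7 g(s) ds = -60.75.
T_6 = -61.171875.
Error = -60.75 − (-61.171875) = 0.421875.

0.421875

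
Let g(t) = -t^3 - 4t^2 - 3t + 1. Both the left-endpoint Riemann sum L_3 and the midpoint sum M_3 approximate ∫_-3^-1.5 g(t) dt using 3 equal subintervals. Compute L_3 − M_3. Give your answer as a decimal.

0.5390625

L_3 = -0.4375.
M_3 = -0.9765625.
L_3 − M_3 = 0.5390625.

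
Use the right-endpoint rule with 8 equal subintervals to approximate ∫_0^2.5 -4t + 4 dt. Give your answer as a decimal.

Δt = (2.5 − 0)/8 = 0.3125.
Right endpoints: 0.3125, 0.625, 0.9375, 1.25, 1.5625, 1.875, 2.1875, 2.5.
f(0.3125) = 2.75, f(0.625) = 1.5, f(0.9375) = 0.25, f(1.25) = -1, f(1.5625) = -2.25, f(1.875) = -3.5, f(2.1875) = -4.75, f(2.5) = -6.
Sum = Δt · [f(0.3125) + f(0.625) + f(0.9375) + ...].
Sum = -4.0625.

-4.0625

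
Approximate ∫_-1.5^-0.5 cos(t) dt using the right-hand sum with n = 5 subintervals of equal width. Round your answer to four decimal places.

Δt = (-0.5 − (-1.5))/5 = 0.2.
Right endpoints: -1.3, -1.1, -0.9, -0.7, -0.5.
f(-1.3) ≈ 0.2675, f(-1.1) ≈ 0.4536, f(-0.9) ≈ 0.6216, f(-0.7) ≈ 0.7648, f(-0.5) ≈ 0.8776.
Sum = Δt · [f(-1.3) + f(-1.1) + f(-0.9) + f(-0.7) + f(-0.5)].
Sum ≈ 0.5970.

0.5970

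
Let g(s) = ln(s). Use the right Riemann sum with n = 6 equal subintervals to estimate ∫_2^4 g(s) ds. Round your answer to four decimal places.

Δs = (4 − 2)/6 = 1/3.
Right endpoints: 7/3, 8/3, 3, 10/3, 11/3, 4.
g(7/3) ≈ 0.8473, g(8/3) ≈ 0.9808, g(3) ≈ 1.0986, g(10/3) ≈ 1.2040, g(11/3) ≈ 1.2993, g(4) ≈ 1.3863.
Sum = Δs · [g(7/3) + g(8/3) + g(3) + ...].
Sum ≈ 2.2721.

2.2721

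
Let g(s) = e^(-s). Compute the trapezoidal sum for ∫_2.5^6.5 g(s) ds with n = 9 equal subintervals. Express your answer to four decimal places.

0.0819

Δs = (6.5 − 2.5)/9 = 4/9.
g(2.5) ≈ 0.0821, g(53/18) ≈ 0.0526, g(61/18) ≈ 0.0337, g(23/6) ≈ 0.0216, g(77/18) ≈ 0.0139, g(85/18) ≈ 0.0089, g(31/6) ≈ 0.0057, g(101/18) ≈ 0.0037, g(109/18) ≈ 0.0023, g(6.5) ≈ 0.0015.
T_9 = (Δs/2)·[g(s_0) + 2g(s_1) + ... + 2g(s_{8}) + g(s_9)].
Sum ≈ 0.0819.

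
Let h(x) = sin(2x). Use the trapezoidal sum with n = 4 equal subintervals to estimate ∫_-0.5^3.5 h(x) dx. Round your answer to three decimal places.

Δx = (3.5 − (-0.5))/4 = 1.
h(-0.5) ≈ -0.841, h(0.5) ≈ 0.841, h(1.5) ≈ 0.141, h(2.5) ≈ -0.959, h(3.5) ≈ 0.657.
T_4 = (Δx/2)·[h(x_0) + 2h(x_1) + 2h(x_2) + 2h(x_3) + h(x_4)].
Sum ≈ -0.069.

-0.069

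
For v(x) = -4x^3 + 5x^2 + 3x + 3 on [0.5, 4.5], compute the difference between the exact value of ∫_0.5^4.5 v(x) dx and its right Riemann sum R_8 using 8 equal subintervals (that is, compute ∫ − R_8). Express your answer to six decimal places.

67.166667

Exact integral: ∫_0.5^4.5 v(x) dx ≈ -216.33333333.
R_8 = -283.5.
Error ≈ -216.33333333 − (-283.5) ≈ 67.166667.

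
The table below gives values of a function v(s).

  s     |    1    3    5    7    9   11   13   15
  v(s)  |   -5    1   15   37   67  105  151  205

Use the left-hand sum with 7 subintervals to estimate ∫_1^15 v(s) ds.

Δs = 2.
Sum = 2·[(-5) + 1 + 15 + 37 + 67 + 105 + 151] = 742.

742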